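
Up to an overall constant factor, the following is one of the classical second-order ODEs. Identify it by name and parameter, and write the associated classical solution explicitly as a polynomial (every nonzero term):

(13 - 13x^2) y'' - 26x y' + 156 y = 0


All three coefficients share the factor 13; dividing through by 13 gives  (1 - x^2) y'' - 2x y' + 12 y = 0.
This matches the Legendre equation (1 - x^2) y'' - 2x y' + n(n+1) y = 0 (note the -2x y' term) with n(n+1) = 12, so n = 3; the polynomial solution is P_3(x).
With y = sum_k a_k x^k, matching x^k gives (k+2)(k+1) a_{k+2} = [k(k+1) - n(n+1)] a_k = (k - 3)(k + 4) a_k. The right side vanishes at k = 3, so the series with the parity of 3 terminates at degree 3.
Standard normalization (P_n(1) = 1): leading coefficient (2n)!/(2^n (n!)^2) = 720/(8*36) = 5/2, so a_3 = 5/2. Work downward with a_k = (k+1)(k+2) a_{k+2} / ((k - 3)(k + 4)):
  a_1 = (2)(3)(5/2) / ((1 - 3)(1 + 4)) = 15/(-10) = -3/2
Hence P_3(x) = 5 x^3/2 - 3 x/2.

P_3(x); series = 5 x^3/2 - 3 x/2


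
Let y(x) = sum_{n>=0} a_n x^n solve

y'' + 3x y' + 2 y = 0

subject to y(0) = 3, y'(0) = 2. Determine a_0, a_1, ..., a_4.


Ansatz: y(x) = sum_{n>=0} a_n x^n, so y'(x) = sum_{n>=1} n a_n x^(n-1) and y''(x) = sum_{n>=2} n(n-1) a_n x^(n-2).
Substitute into P(x) y'' + Q(x) y' + R(x) y = 0 with P(x) = 1, Q(x) = 3x, R(x) = 2, and match powers of x.
Initial conditions: a_0 = 3, a_1 = 2.
Setting the coefficient of each power of x to zero and solving order by order (substituting the coefficients already found):
  x^0: 2 a_2 + 2 a_0 = 0  ->  2 a_2 = -2 a_0 = -6  ->  a_2 = -3
  x^1: 6 a_3 + 5 a_1 = 0  ->  6 a_3 = -5 a_1 = -10  ->  a_3 = -5/3
  x^2: 12 a_4 + 8 a_2 = 0  ->  12 a_4 = -8 a_2 = 24  ->  a_4 = 2
Truncated series: y(x) = 3 + 2 x - 3 x^2 - (5/3) x^3 + 2 x^4 + O(x^5).

a_0 = 3; a_1 = 2; a_2 = -3; a_3 = -5/3; a_4 = 2


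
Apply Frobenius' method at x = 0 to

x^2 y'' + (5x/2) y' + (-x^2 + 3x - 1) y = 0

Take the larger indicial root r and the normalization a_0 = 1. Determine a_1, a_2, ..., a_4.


Write in Frobenius form y'' + (p(x)/x) y' + (q(x)/x^2) y = 0:
  p(x) = 5/2,  q(x) = -x^2 + 3x - 1.
Indicial equation: r(r-1) + (5/2) r + (-1) = 0 -> roots r_1 = 1/2, r_2 = -2.
Take r = r_1 = 1/2. Let y(x) = x^r sum_{n>=0} a_n x^n with a_0 = 1.
Substitute y = x^r sum a_n x^n and match x^{r+n}. The recurrence is
  D(n) a_n + 3 a_{n-1} - 1 a_{n-2} = 0,  where D(n) = (r+n)(r+n-1) + (5/2)(r+n) + (-1).
  a_n = [-3 a_{n-1} + 1 a_{n-2}] / D(n).
Since the indicial polynomial factors as (r - r_1)(r - r_2), D(n) = (r_1 + n - r_1)(r_1 + n - r_2) = n(n + 5/2).
Evaluating step by step (a_0 = 1):
  n = 1: D(1) = 1(1 + 5/2) = 7/2; numerator = -3(1) = -3; a_1 = (-3)/(7/2) = -6/7
  n = 2: D(2) = 2(2 + 5/2) = 9; numerator = -3(-6/7) + 1(1) = 25/7; a_2 = (25/7)/(9) = 25/63
  n = 3: D(3) = 3(3 + 5/2) = 33/2; numerator = -3(25/63) + 1(-6/7) = -43/21; a_3 = (-43/21)/(33/2) = -86/693
  n = 4: D(4) = 4(4 + 5/2) = 26; numerator = -3(-86/693) + 1(25/63) = 533/693; a_4 = (533/693)/(26) = 41/1386

r = 1/2; a_0 = 1; a_1 = -6/7; a_2 = 25/63; a_3 = -86/693; a_4 = 41/1386


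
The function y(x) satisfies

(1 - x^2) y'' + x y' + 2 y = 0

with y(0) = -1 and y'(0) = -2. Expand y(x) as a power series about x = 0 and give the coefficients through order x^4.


Ansatz: y(x) = sum_{n>=0} a_n x^n, so y'(x) = sum_{n>=1} n a_n x^(n-1) and y''(x) = sum_{n>=2} n(n-1) a_n x^(n-2).
Substitute into P(x) y'' + Q(x) y' + R(x) y = 0 with P(x) = 1 - x^2, Q(x) = x, R(x) = 2, and match powers of x.
Initial conditions: a_0 = -1, a_1 = -2.
Setting the coefficient of each power of x to zero and solving order by order (substituting the coefficients already found):
  x^0: 2 a_2 + 2 a_0 = 0  ->  2 a_2 = -2 a_0 = 2  ->  a_2 = 1
  x^1: 6 a_3 + 3 a_1 = 0  ->  6 a_3 = -3 a_1 = 6  ->  a_3 = 1
  x^2: 12 a_4 + 2 a_2 = 0  ->  12 a_4 = -2 a_2 = -2  ->  a_4 = -1/6
Truncated series: y(x) = -1 - 2 x + x^2 + x^3 - (1/6) x^4 + O(x^5).

a_0 = -1; a_1 = -2; a_2 = 1; a_3 = 1; a_4 = -1/6


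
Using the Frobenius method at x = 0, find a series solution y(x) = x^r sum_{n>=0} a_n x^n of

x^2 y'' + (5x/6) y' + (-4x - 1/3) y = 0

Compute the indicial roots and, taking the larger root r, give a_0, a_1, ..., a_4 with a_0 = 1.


Write in Frobenius form y'' + (p(x)/x) y' + (q(x)/x^2) y = 0:
  p(x) = 5/6,  q(x) = -4x - 1/3.
Indicial equation: r(r-1) + (5/6) r + (-1/3) = 0 -> roots r_1 = 2/3, r_2 = -1/2.
Take r = r_1 = 2/3. Let y(x) = x^r sum_{n>=0} a_n x^n with a_0 = 1.
Substitute y = x^r sum a_n x^n and match x^{r+n}. The recurrence is
  D(n) a_n - 4 a_{n-1} = 0,  where D(n) = (r+n)(r+n-1) + (5/6)(r+n) + (-1/3).
  a_n = 4 / D(n) * a_{n-1}.
Since the indicial polynomial factors as (r - r_1)(r - r_2), D(n) = (r_1 + n - r_1)(r_1 + n - r_2) = n(n + 7/6).
Evaluating step by step (a_0 = 1):
  n = 1: D(1) = 1(1 + 7/6) = 13/6; numerator = 4(1) = 4; a_1 = (4)/(13/6) = 24/13
  n = 2: D(2) = 2(2 + 7/6) = 19/3; numerator = 4(24/13) = 96/13; a_2 = (96/13)/(19/3) = 288/247
  n = 3: D(3) = 3(3 + 7/6) = 25/2; numerator = 4(288/247) = 1152/247; a_3 = (1152/247)/(25/2) = 2304/6175
  n = 4: D(4) = 4(4 + 7/6) = 62/3; numerator = 4(2304/6175) = 9216/6175; a_4 = (9216/6175)/(62/3) = 13824/191425

r = 2/3; a_0 = 1; a_1 = 24/13; a_2 = 288/247; a_3 = 2304/6175; a_4 = 13824/191425


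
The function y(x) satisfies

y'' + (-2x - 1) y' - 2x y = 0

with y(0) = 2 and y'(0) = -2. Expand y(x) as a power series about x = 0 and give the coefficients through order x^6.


Ansatz: y(x) = sum_{n>=0} a_n x^n, so y'(x) = sum_{n>=1} n a_n x^(n-1) and y''(x) = sum_{n>=2} n(n-1) a_n x^(n-2).
Substitute into P(x) y'' + Q(x) y' + R(x) y = 0 with P(x) = 1, Q(x) = -2x - 1, R(x) = -2x, and match powers of x.
Initial conditions: a_0 = 2, a_1 = -2.
Setting the coefficient of each power of x to zero and solving order by order (substituting the coefficients already found):
  x^0: 2 a_2 - a_1 = 0  ->  2 a_2 = a_1 = -2  ->  a_2 = -1
  x^1: 6 a_3 - 2 a_2 - 2 a_1 - 2 a_0 = 0  ->  6 a_3 = 2 a_2 + 2 a_1 + 2 a_0 = -2  ->  a_3 = -1/3
  x^2: 12 a_4 - 3 a_3 - 4 a_2 - 2 a_1 = 0  ->  12 a_4 = 3 a_3 + 4 a_2 + 2 a_1 = -9  ->  a_4 = -3/4
  x^3: 20 a_5 - 4 a_4 - 6 a_3 - 2 a_2 = 0  ->  20 a_5 = 4 a_4 + 6 a_3 + 2 a_2 = -7  ->  a_5 = -7/20
  x^4: 30 a_6 - 5 a_5 - 8 a_4 - 2 a_3 = 0  ->  30 a_6 = 5 a_5 + 8 a_4 + 2 a_3 = -101/12  ->  a_6 = -101/360
Truncated series: y(x) = 2 - 2 x - x^2 - (1/3) x^3 - (3/4) x^4 - (7/20) x^5 - (101/360) x^6 + O(x^7).

a_0 = 2; a_1 = -2; a_2 = -1; a_3 = -1/3; a_4 = -3/4; a_5 = -7/20; a_6 = -101/360


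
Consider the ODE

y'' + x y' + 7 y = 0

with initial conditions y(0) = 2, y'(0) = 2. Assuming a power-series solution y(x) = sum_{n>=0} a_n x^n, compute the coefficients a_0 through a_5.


Ansatz: y(x) = sum_{n>=0} a_n x^n, so y'(x) = sum_{n>=1} n a_n x^(n-1) and y''(x) = sum_{n>=2} n(n-1) a_n x^(n-2).
Substitute into P(x) y'' + Q(x) y' + R(x) y = 0 with P(x) = 1, Q(x) = x, R(x) = 7, and match powers of x.
Initial conditions: a_0 = 2, a_1 = 2.
Setting the coefficient of each power of x to zero and solving order by order (substituting the coefficients already found):
  x^0: 2 a_2 + 7 a_0 = 0  ->  2 a_2 = -7 a_0 = -14  ->  a_2 = -7
  x^1: 6 a_3 + 8 a_1 = 0  ->  6 a_3 = -8 a_1 = -16  ->  a_3 = -8/3
  x^2: 12 a_4 + 9 a_2 = 0  ->  12 a_4 = -9 a_2 = 63  ->  a_4 = 21/4
  x^3: 20 a_5 + 10 a_3 = 0  ->  20 a_5 = -10 a_3 = 80/3  ->  a_5 = 4/3
Truncated series: y(x) = 2 + 2 x - 7 x^2 - (8/3) x^3 + (21/4) x^4 + (4/3) x^5 + O(x^6).

a_0 = 2; a_1 = 2; a_2 = -7; a_3 = -8/3; a_4 = 21/4; a_5 = 4/3


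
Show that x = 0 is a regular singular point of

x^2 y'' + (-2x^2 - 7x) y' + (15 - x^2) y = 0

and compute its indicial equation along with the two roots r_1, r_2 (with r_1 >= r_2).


Divide by x^2 to reach normal form y'' + P_1(x) y' + P_2(x) y = 0 with P_1(x) = -2 - 7/x and P_2(x) = -1 + 15/x^2.
x = 0 is a singular point because the y'-coefficient -2 - 7/x has a pole at x = 0 and the y-coefficient -1 + 15/x^2 has a pole at x = 0.
It is a regular singular point because x P_1(x) = p(x) = -2x - 7 and x^2 P_2(x) = q(x) = 15 - x^2 are polynomials, hence analytic at x = 0.
p(0) = -7,  q(0) = 15.
Indicial equation: r(r-1) + p(0) r + q(0) = 0, i.e. r^2 + (p(0) - 1) r + q(0) = 0, i.e. r^2 - 8 r + 15 = 0.
Discriminant: (-8)^2 - 4(15) = 4, so r = (8 ± 2)/2.
Solving: r_1 = 5, r_2 = 3.

indicial: r^2 - 8 r + 15 = 0; roots r_1 = 5, r_2 = 3


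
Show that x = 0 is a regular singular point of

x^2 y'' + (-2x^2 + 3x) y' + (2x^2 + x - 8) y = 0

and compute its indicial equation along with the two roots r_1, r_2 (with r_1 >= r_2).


Divide by x^2 to reach normal form y'' + P_1(x) y' + P_2(x) y = 0 with P_1(x) = -2 + 3/x and P_2(x) = 2 + 1/x - 8/x^2.
x = 0 is a singular point because the y'-coefficient -2 + 3/x has a pole at x = 0 and the y-coefficient 2 + 1/x - 8/x^2 has a pole at x = 0.
It is a regular singular point because x P_1(x) = p(x) = 3 - 2x and x^2 P_2(x) = q(x) = 2x^2 + x - 8 are polynomials, hence analytic at x = 0.
p(0) = 3,  q(0) = -8.
Indicial equation: r(r-1) + p(0) r + q(0) = 0, i.e. r^2 + (p(0) - 1) r + q(0) = 0, i.e. r^2 + 2 r - 8 = 0.
Discriminant: (2)^2 - 4(-8) = 36, so r = (-2 ± 6)/2.
Solving: r_1 = 2, r_2 = -4.

indicial: r^2 + 2 r - 8 = 0; roots r_1 = 2, r_2 = -4


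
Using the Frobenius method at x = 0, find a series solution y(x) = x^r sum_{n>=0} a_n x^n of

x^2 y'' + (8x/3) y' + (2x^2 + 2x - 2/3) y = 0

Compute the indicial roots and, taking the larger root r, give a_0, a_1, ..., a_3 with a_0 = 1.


Write in Frobenius form y'' + (p(x)/x) y' + (q(x)/x^2) y = 0:
  p(x) = 8/3,  q(x) = 2x^2 + 2x - 2/3.
Indicial equation: r(r-1) + (8/3) r + (-2/3) = 0 -> roots r_1 = 1/3, r_2 = -2.
Take r = r_1 = 1/3. Let y(x) = x^r sum_{n>=0} a_n x^n with a_0 = 1.
Substitute y = x^r sum a_n x^n and match x^{r+n}. The recurrence is
  D(n) a_n + 2 a_{n-1} + 2 a_{n-2} = 0,  where D(n) = (r+n)(r+n-1) + (8/3)(r+n) + (-2/3).
  a_n = [-2 a_{n-1} - 2 a_{n-2}] / D(n).
Since the indicial polynomial factors as (r - r_1)(r - r_2), D(n) = (r_1 + n - r_1)(r_1 + n - r_2) = n(n + 7/3).
Evaluating step by step (a_0 = 1):
  n = 1: D(1) = 1(1 + 7/3) = 10/3; numerator = -2(1) = -2; a_1 = (-2)/(10/3) = -3/5
  n = 2: D(2) = 2(2 + 7/3) = 26/3; numerator = -2(-3/5) - 2(1) = -4/5; a_2 = (-4/5)/(26/3) = -6/65
  n = 3: D(3) = 3(3 + 7/3) = 16; numerator = -2(-6/65) - 2(-3/5) = 18/13; a_3 = (18/13)/(16) = 9/104

r = 1/3; a_0 = 1; a_1 = -3/5; a_2 = -6/65; a_3 = 9/104


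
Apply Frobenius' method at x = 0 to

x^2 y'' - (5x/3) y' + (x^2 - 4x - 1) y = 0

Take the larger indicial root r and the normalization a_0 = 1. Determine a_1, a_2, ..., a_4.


Write in Frobenius form y'' + (p(x)/x) y' + (q(x)/x^2) y = 0:
  p(x) = -5/3,  q(x) = x^2 - 4x - 1.
Indicial equation: r(r-1) + (-5/3) r + (-1) = 0 -> roots r_1 = 3, r_2 = -1/3.
Take r = r_1 = 3. Let y(x) = x^r sum_{n>=0} a_n x^n with a_0 = 1.
Substitute y = x^r sum a_n x^n and match x^{r+n}. The recurrence is
  D(n) a_n - 4 a_{n-1} + 1 a_{n-2} = 0,  where D(n) = (r+n)(r+n-1) + (-5/3)(r+n) + (-1).
  a_n = [4 a_{n-1} - 1 a_{n-2}] / D(n).
Since the indicial polynomial factors as (r - r_1)(r - r_2), D(n) = (r_1 + n - r_1)(r_1 + n - r_2) = n(n + 10/3).
Evaluating step by step (a_0 = 1):
  n = 1: D(1) = 1(1 + 10/3) = 13/3; numerator = 4(1) = 4; a_1 = (4)/(13/3) = 12/13
  n = 2: D(2) = 2(2 + 10/3) = 32/3; numerator = 4(12/13) - 1(1) = 35/13; a_2 = (35/13)/(32/3) = 105/416
  n = 3: D(3) = 3(3 + 10/3) = 19; numerator = 4(105/416) - 1(12/13) = 9/104; a_3 = (9/104)/(19) = 9/1976
  n = 4: D(4) = 4(4 + 10/3) = 88/3; numerator = 4(9/1976) - 1(105/416) = -1851/7904; a_4 = (-1851/7904)/(88/3) = -5553/695552

r = 3; a_0 = 1; a_1 = 12/13; a_2 = 105/416; a_3 = 9/1976; a_4 = -5553/695552


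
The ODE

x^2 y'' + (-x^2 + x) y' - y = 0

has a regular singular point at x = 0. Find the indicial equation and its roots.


Divide by x^2 to reach normal form y'' + P_1(x) y' + P_2(x) y = 0 with P_1(x) = -1 + 1/x and P_2(x) = -1/x^2.
x = 0 is a singular point because the y'-coefficient -1 + 1/x has a pole at x = 0 and the y-coefficient -1/x^2 has a pole at x = 0.
It is a regular singular point because x P_1(x) = p(x) = 1 - x and x^2 P_2(x) = q(x) = -1 are polynomials, hence analytic at x = 0.
p(0) = 1,  q(0) = -1.
Indicial equation: r(r-1) + p(0) r + q(0) = 0, i.e. r^2 + (p(0) - 1) r + q(0) = 0, i.e. r^2 - 1 = 0.
Discriminant: (0)^2 - 4(-1) = 4, so r = (0 ± 2)/2.
Solving: r_1 = 1, r_2 = -1.

indicial: r^2 - 1 = 0; roots r_1 = 1, r_2 = -1


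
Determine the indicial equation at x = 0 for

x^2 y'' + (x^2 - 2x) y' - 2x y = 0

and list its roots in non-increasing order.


Divide by x^2 to reach normal form y'' + P_1(x) y' + P_2(x) y = 0 with P_1(x) = 1 - 2/x and P_2(x) = -2/x.
x = 0 is a singular point because the y'-coefficient 1 - 2/x has a pole at x = 0 and the y-coefficient -2/x has a pole at x = 0.
It is a regular singular point because x P_1(x) = p(x) = x - 2 and x^2 P_2(x) = q(x) = -2x are polynomials, hence analytic at x = 0.
p(0) = -2,  q(0) = 0.
Indicial equation: r(r-1) + p(0) r + q(0) = 0, i.e. r^2 + (p(0) - 1) r + q(0) = 0, i.e. r^2 - 3 r = 0.
Discriminant: (-3)^2 - 4(0) = 9, so r = (3 ± 3)/2.
Solving: r_1 = 3, r_2 = 0.

indicial: r^2 - 3 r = 0; roots r_1 = 3, r_2 = 0


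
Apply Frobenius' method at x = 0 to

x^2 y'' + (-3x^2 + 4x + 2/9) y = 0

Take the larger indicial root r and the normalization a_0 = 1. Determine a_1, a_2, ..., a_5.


Write in Frobenius form y'' + (p(x)/x) y' + (q(x)/x^2) y = 0:
  p(x) = 0,  q(x) = -3x^2 + 4x + 2/9.
Indicial equation: r(r-1) + (0) r + (2/9) = 0 -> roots r_1 = 2/3, r_2 = 1/3.
Take r = r_1 = 2/3. Let y(x) = x^r sum_{n>=0} a_n x^n with a_0 = 1.
Substitute y = x^r sum a_n x^n and match x^{r+n}. The recurrence is
  D(n) a_n + 4 a_{n-1} - 3 a_{n-2} = 0,  where D(n) = (r+n)(r+n-1) + (0)(r+n) + (2/9).
  a_n = [-4 a_{n-1} + 3 a_{n-2}] / D(n).
Since the indicial polynomial factors as (r - r_1)(r - r_2), D(n) = (r_1 + n - r_1)(r_1 + n - r_2) = n(n + 1/3).
Evaluating step by step (a_0 = 1):
  n = 1: D(1) = 1(1 + 1/3) = 4/3; numerator = -4(1) = -4; a_1 = (-4)/(4/3) = -3
  n = 2: D(2) = 2(2 + 1/3) = 14/3; numerator = -4(-3) + 3(1) = 15; a_2 = (15)/(14/3) = 45/14
  n = 3: D(3) = 3(3 + 1/3) = 10; numerator = -4(45/14) + 3(-3) = -153/7; a_3 = (-153/7)/(10) = -153/70
  n = 4: D(4) = 4(4 + 1/3) = 52/3; numerator = -4(-153/70) + 3(45/14) = 1287/70; a_4 = (1287/70)/(52/3) = 297/280
  n = 5: D(5) = 5(5 + 1/3) = 80/3; numerator = -4(297/280) + 3(-153/70) = -54/5; a_5 = (-54/5)/(80/3) = -81/200

r = 2/3; a_0 = 1; a_1 = -3; a_2 = 45/14; a_3 = -153/70; a_4 = 297/280; a_5 = -81/200


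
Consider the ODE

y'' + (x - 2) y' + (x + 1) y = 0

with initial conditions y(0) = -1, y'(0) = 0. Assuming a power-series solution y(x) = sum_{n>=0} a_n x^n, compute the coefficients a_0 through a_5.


Ansatz: y(x) = sum_{n>=0} a_n x^n, so y'(x) = sum_{n>=1} n a_n x^(n-1) and y''(x) = sum_{n>=2} n(n-1) a_n x^(n-2).
Substitute into P(x) y'' + Q(x) y' + R(x) y = 0 with P(x) = 1, Q(x) = x - 2, R(x) = x + 1, and match powers of x.
Initial conditions: a_0 = -1, a_1 = 0.
Setting the coefficient of each power of x to zero and solving order by order (substituting the coefficients already found):
  x^0: 2 a_2 - 2 a_1 + a_0 = 0  ->  2 a_2 = 2 a_1 - a_0 = 1  ->  a_2 = 1/2
  x^1: 6 a_3 - 4 a_2 + 2 a_1 + a_0 = 0  ->  6 a_3 = 4 a_2 - 2 a_1 - a_0 = 3  ->  a_3 = 1/2
  x^2: 12 a_4 - 6 a_3 + 3 a_2 + a_1 = 0  ->  12 a_4 = 6 a_3 - 3 a_2 - a_1 = 3/2  ->  a_4 = 1/8
  x^3: 20 a_5 - 8 a_4 + 4 a_3 + a_2 = 0  ->  20 a_5 = 8 a_4 - 4 a_3 - a_2 = -3/2  ->  a_5 = -3/40
Truncated series: y(x) = -1 + (1/2) x^2 + (1/2) x^3 + (1/8) x^4 - (3/40) x^5 + O(x^6).

a_0 = -1; a_1 = 0; a_2 = 1/2; a_3 = 1/2; a_4 = 1/8; a_5 = -3/40


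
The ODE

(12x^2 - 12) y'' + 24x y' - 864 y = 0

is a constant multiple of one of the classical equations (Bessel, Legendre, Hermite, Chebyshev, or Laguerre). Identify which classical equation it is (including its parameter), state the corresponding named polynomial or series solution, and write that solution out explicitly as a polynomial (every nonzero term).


All three coefficients share the factor -12; dividing through by -12 gives  (1 - x^2) y'' - 2x y' + 72 y = 0.
This matches the Legendre equation (1 - x^2) y'' - 2x y' + n(n+1) y = 0 (note the -2x y' term) with n(n+1) = 72, so n = 8; the polynomial solution is P_8(x).
With y = sum_k a_k x^k, matching x^k gives (k+2)(k+1) a_{k+2} = [k(k+1) - n(n+1)] a_k = (k - 8)(k + 9) a_k. The right side vanishes at k = 8, so the series with the parity of 8 terminates at degree 8.
Standard normalization (P_n(1) = 1): leading coefficient (2n)!/(2^n (n!)^2) = 20922789888000/(256*1625702400) = 6435/128, so a_8 = 6435/128. Work downward with a_k = (k+1)(k+2) a_{k+2} / ((k - 8)(k + 9)):
  a_6 = (7)(8)(6435/128) / ((6 - 8)(6 + 9)) = (45045/16)/(-30) = -3003/32
  a_4 = (5)(6)(-3003/32) / ((4 - 8)(4 + 9)) = (-45045/16)/(-52) = 3465/64
  a_2 = (3)(4)(3465/64) / ((2 - 8)(2 + 9)) = (10395/16)/(-66) = -315/32
  a_0 = (1)(2)(-315/32) / ((0 - 8)(0 + 9)) = (-315/16)/(-72) = 35/128
Hence P_8(x) = 6435 x^8/128 - 3003 x^6/32 + 3465 x^4/64 - 315 x^2/32 + 35/128.

P_8(x); series = 6435 x^8/128 - 3003 x^6/32 + 3465 x^4/64 - 315 x^2/32 + 35/128


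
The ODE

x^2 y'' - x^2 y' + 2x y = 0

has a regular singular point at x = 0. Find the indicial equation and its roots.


Divide by x^2 to reach normal form y'' + P_1(x) y' + P_2(x) y = 0 with P_1(x) = -1 and P_2(x) = 2/x.
x = 0 is a singular point because the y-coefficient 2/x has a pole at x = 0.
It is a regular singular point because x P_1(x) = p(x) = -x and x^2 P_2(x) = q(x) = 2x are polynomials, hence analytic at x = 0.
p(0) = 0,  q(0) = 0.
Indicial equation: r(r-1) + p(0) r + q(0) = 0, i.e. r^2 + (p(0) - 1) r + q(0) = 0, i.e. r^2 - 1 r = 0.
Discriminant: (-1)^2 - 4(0) = 1, so r = (1 ± 1)/2.
Solving: r_1 = 1, r_2 = 0.

indicial: r^2 - 1 r = 0; roots r_1 = 1, r_2 = 0


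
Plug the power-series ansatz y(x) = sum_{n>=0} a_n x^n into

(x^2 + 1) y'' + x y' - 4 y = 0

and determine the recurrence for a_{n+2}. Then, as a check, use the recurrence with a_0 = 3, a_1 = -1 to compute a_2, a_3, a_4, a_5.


Substitute y = sum_n a_n x^n.
(1 + 1 x^2) y'' contributes (n+2)(n+1) a_{n+2} + n(n-1) a_n at x^n.
x y'(x) contributes n a_n at x^n.
-4 y(x) contributes -4 a_n at x^n.
Matching x^n: (n+2)(n+1) a_{n+2} + (n(n-1) + n - 4) a_n = 0.
Thus a_{n+2} = (-n(n-1) - n + 4) / ((n+1)(n+2)) * a_n.

Check with a_0 = 3, a_1 = -1 (apply the recurrence for n = 0, 1, 2, 3): a_0 = 3, a_1 = -1, a_2 = 6, a_3 = -1/2, a_4 = 0, a_5 = 1/8.

a_(n+2) = (-n(n-1) - n + 4) / ((n+1)(n+2)) * a_n; check: a_0 = 3, a_1 = -1, a_2 = 6, a_3 = -1/2, a_4 = 0, a_5 = 1/8


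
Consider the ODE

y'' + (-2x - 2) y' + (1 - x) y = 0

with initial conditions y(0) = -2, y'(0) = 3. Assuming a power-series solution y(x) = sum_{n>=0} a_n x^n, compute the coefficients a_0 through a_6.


Ansatz: y(x) = sum_{n>=0} a_n x^n, so y'(x) = sum_{n>=1} n a_n x^(n-1) and y''(x) = sum_{n>=2} n(n-1) a_n x^(n-2).
Substitute into P(x) y'' + Q(x) y' + R(x) y = 0 with P(x) = 1, Q(x) = -2x - 2, R(x) = 1 - x, and match powers of x.
Initial conditions: a_0 = -2, a_1 = 3.
Setting the coefficient of each power of x to zero and solving order by order (substituting the coefficients already found):
  x^0: 2 a_2 - 2 a_1 + a_0 = 0  ->  2 a_2 = 2 a_1 - a_0 = 8  ->  a_2 = 4
  x^1: 6 a_3 - 4 a_2 - a_1 - a_0 = 0  ->  6 a_3 = 4 a_2 + a_1 + a_0 = 17  ->  a_3 = 17/6
  x^2: 12 a_4 - 6 a_3 - 3 a_2 - a_1 = 0  ->  12 a_4 = 6 a_3 + 3 a_2 + a_1 = 32  ->  a_4 = 8/3
  x^3: 20 a_5 - 8 a_4 - 5 a_3 - a_2 = 0  ->  20 a_5 = 8 a_4 + 5 a_3 + a_2 = 79/2  ->  a_5 = 79/40
  x^4: 30 a_6 - 10 a_5 - 7 a_4 - a_3 = 0  ->  30 a_6 = 10 a_5 + 7 a_4 + a_3 = 165/4  ->  a_6 = 11/8
Truncated series: y(x) = -2 + 3 x + 4 x^2 + (17/6) x^3 + (8/3) x^4 + (79/40) x^5 + (11/8) x^6 + O(x^7).

a_0 = -2; a_1 = 3; a_2 = 4; a_3 = 17/6; a_4 = 8/3; a_5 = 79/40; a_6 = 11/8


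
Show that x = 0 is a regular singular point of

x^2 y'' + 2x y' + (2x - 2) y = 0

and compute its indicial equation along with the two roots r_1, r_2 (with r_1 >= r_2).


Divide by x^2 to reach normal form y'' + P_1(x) y' + P_2(x) y = 0 with P_1(x) = 2/x and P_2(x) = 2/x - 2/x^2.
x = 0 is a singular point because the y'-coefficient 2/x has a pole at x = 0 and the y-coefficient 2/x - 2/x^2 has a pole at x = 0.
It is a regular singular point because x P_1(x) = p(x) = 2 and x^2 P_2(x) = q(x) = 2x - 2 are polynomials, hence analytic at x = 0.
p(0) = 2,  q(0) = -2.
Indicial equation: r(r-1) + p(0) r + q(0) = 0, i.e. r^2 + (p(0) - 1) r + q(0) = 0, i.e. r^2 + 1 r - 2 = 0.
Discriminant: (1)^2 - 4(-2) = 9, so r = (-1 ± 3)/2.
Solving: r_1 = 1, r_2 = -2.

indicial: r^2 + 1 r - 2 = 0; roots r_1 = 1, r_2 = -2


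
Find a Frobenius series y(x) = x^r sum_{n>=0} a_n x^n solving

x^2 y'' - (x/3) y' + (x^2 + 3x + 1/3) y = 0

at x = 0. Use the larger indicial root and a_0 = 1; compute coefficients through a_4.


Write in Frobenius form y'' + (p(x)/x) y' + (q(x)/x^2) y = 0:
  p(x) = -1/3,  q(x) = x^2 + 3x + 1/3.
Indicial equation: r(r-1) + (-1/3) r + (1/3) = 0 -> roots r_1 = 1, r_2 = 1/3.
Take r = r_1 = 1. Let y(x) = x^r sum_{n>=0} a_n x^n with a_0 = 1.
Substitute y = x^r sum a_n x^n and match x^{r+n}. The recurrence is
  D(n) a_n + 3 a_{n-1} + 1 a_{n-2} = 0,  where D(n) = (r+n)(r+n-1) + (-1/3)(r+n) + (1/3).
  a_n = [-3 a_{n-1} - 1 a_{n-2}] / D(n).
Since the indicial polynomial factors as (r - r_1)(r - r_2), D(n) = (r_1 + n - r_1)(r_1 + n - r_2) = n(n + 2/3).
Evaluating step by step (a_0 = 1):
  n = 1: D(1) = 1(1 + 2/3) = 5/3; numerator = -3(1) = -3; a_1 = (-3)/(5/3) = -9/5
  n = 2: D(2) = 2(2 + 2/3) = 16/3; numerator = -3(-9/5) - 1(1) = 22/5; a_2 = (22/5)/(16/3) = 33/40
  n = 3: D(3) = 3(3 + 2/3) = 11; numerator = -3(33/40) - 1(-9/5) = -27/40; a_3 = (-27/40)/(11) = -27/440
  n = 4: D(4) = 4(4 + 2/3) = 56/3; numerator = -3(-27/440) - 1(33/40) = -141/220; a_4 = (-141/220)/(56/3) = -423/12320

r = 1; a_0 = 1; a_1 = -9/5; a_2 = 33/40; a_3 = -27/440; a_4 = -423/12320


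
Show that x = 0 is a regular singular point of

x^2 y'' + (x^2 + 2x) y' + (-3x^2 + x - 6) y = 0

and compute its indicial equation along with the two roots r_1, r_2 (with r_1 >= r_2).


Divide by x^2 to reach normal form y'' + P_1(x) y' + P_2(x) y = 0 with P_1(x) = 1 + 2/x and P_2(x) = -3 + 1/x - 6/x^2.
x = 0 is a singular point because the y'-coefficient 1 + 2/x has a pole at x = 0 and the y-coefficient -3 + 1/x - 6/x^2 has a pole at x = 0.
It is a regular singular point because x P_1(x) = p(x) = x + 2 and x^2 P_2(x) = q(x) = -3x^2 + x - 6 are polynomials, hence analytic at x = 0.
p(0) = 2,  q(0) = -6.
Indicial equation: r(r-1) + p(0) r + q(0) = 0, i.e. r^2 + (p(0) - 1) r + q(0) = 0, i.e. r^2 + 1 r - 6 = 0.
Discriminant: (1)^2 - 4(-6) = 25, so r = (-1 ± 5)/2.
Solving: r_1 = 2, r_2 = -3.

indicial: r^2 + 1 r - 6 = 0; roots r_1 = 2, r_2 = -3


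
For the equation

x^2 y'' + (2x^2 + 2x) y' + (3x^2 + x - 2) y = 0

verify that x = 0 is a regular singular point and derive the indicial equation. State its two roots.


Divide by x^2 to reach normal form y'' + P_1(x) y' + P_2(x) y = 0 with P_1(x) = 2 + 2/x and P_2(x) = 3 + 1/x - 2/x^2.
x = 0 is a singular point because the y'-coefficient 2 + 2/x has a pole at x = 0 and the y-coefficient 3 + 1/x - 2/x^2 has a pole at x = 0.
It is a regular singular point because x P_1(x) = p(x) = 2x + 2 and x^2 P_2(x) = q(x) = 3x^2 + x - 2 are polynomials, hence analytic at x = 0.
p(0) = 2,  q(0) = -2.
Indicial equation: r(r-1) + p(0) r + q(0) = 0, i.e. r^2 + (p(0) - 1) r + q(0) = 0, i.e. r^2 + 1 r - 2 = 0.
Discriminant: (1)^2 - 4(-2) = 9, so r = (-1 ± 3)/2.
Solving: r_1 = 1, r_2 = -2.

indicial: r^2 + 1 r - 2 = 0; roots r_1 = 1, r_2 = -2


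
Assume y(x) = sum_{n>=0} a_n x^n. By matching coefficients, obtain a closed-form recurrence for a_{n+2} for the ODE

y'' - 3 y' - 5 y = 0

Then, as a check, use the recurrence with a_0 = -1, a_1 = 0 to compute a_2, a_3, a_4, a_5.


Substitute y = sum_n a_n x^n.
y''(x) has coefficient (n+2)(n+1) a_{n+2} at x^n;
-3 y'(x) has coefficient -3 (n+1) a_{n+1} at x^n;
-5 y(x) has coefficient -5 a_n at x^n.
Matching x^n: (n+2)(n+1) a_{n+2} - 3 (n+1) a_{n+1} - 5 a_n = 0.
Thus a_{n+2} = [3 (n+1) a_{n+1} + 5 a_n] / ((n+1)(n+2)).

Check with a_0 = -1, a_1 = 0 (apply the recurrence for n = 0, 1, 2, 3): a_0 = -1, a_1 = 0, a_2 = -5/2, a_3 = -5/2, a_4 = -35/12, a_5 = -19/8.

a_(n+2) = [3 (n+1) a_(n+1) + 5 a_n] / ((n+1)(n+2)); check: a_0 = -1, a_1 = 0, a_2 = -5/2, a_3 = -5/2, a_4 = -35/12, a_5 = -19/8


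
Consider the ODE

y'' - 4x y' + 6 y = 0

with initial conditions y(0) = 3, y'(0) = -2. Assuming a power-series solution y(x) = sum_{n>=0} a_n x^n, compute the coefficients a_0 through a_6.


Ansatz: y(x) = sum_{n>=0} a_n x^n, so y'(x) = sum_{n>=1} n a_n x^(n-1) and y''(x) = sum_{n>=2} n(n-1) a_n x^(n-2).
Substitute into P(x) y'' + Q(x) y' + R(x) y = 0 with P(x) = 1, Q(x) = -4x, R(x) = 6, and match powers of x.
Initial conditions: a_0 = 3, a_1 = -2.
Setting the coefficient of each power of x to zero and solving order by order (substituting the coefficients already found):
  x^0: 2 a_2 + 6 a_0 = 0  ->  2 a_2 = -6 a_0 = -18  ->  a_2 = -9
  x^1: 6 a_3 + 2 a_1 = 0  ->  6 a_3 = -2 a_1 = 4  ->  a_3 = 2/3
  x^2: 12 a_4 - 2 a_2 = 0  ->  12 a_4 = 2 a_2 = -18  ->  a_4 = -3/2
  x^3: 20 a_5 - 6 a_3 = 0  ->  20 a_5 = 6 a_3 = 4  ->  a_5 = 1/5
  x^4: 30 a_6 - 10 a_4 = 0  ->  30 a_6 = 10 a_4 = -15  ->  a_6 = -1/2
Truncated series: y(x) = 3 - 2 x - 9 x^2 + (2/3) x^3 - (3/2) x^4 + (1/5) x^5 - (1/2) x^6 + O(x^7).

a_0 = 3; a_1 = -2; a_2 = -9; a_3 = 2/3; a_4 = -3/2; a_5 = 1/5; a_6 = -1/2


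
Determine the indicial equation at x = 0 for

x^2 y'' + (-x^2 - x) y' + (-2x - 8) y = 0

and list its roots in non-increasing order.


Divide by x^2 to reach normal form y'' + P_1(x) y' + P_2(x) y = 0 with P_1(x) = -1 - 1/x and P_2(x) = -2/x - 8/x^2.
x = 0 is a singular point because the y'-coefficient -1 - 1/x has a pole at x = 0 and the y-coefficient -2/x - 8/x^2 has a pole at x = 0.
It is a regular singular point because x P_1(x) = p(x) = -x - 1 and x^2 P_2(x) = q(x) = -2x - 8 are polynomials, hence analytic at x = 0.
p(0) = -1,  q(0) = -8.
Indicial equation: r(r-1) + p(0) r + q(0) = 0, i.e. r^2 + (p(0) - 1) r + q(0) = 0, i.e. r^2 - 2 r - 8 = 0.
Discriminant: (-2)^2 - 4(-8) = 36, so r = (2 ± 6)/2.
Solving: r_1 = 4, r_2 = -2.

indicial: r^2 - 2 r - 8 = 0; roots r_1 = 4, r_2 = -2


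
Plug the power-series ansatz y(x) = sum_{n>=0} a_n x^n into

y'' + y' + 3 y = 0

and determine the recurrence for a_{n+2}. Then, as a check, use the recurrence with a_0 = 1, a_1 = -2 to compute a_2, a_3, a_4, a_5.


Substitute y = sum_n a_n x^n.
y''(x) has coefficient (n+2)(n+1) a_{n+2} at x^n;
y'(x) has coefficient (n+1) a_{n+1} at x^n;
3 y(x) has coefficient 3 a_n at x^n.
Matching x^n: (n+2)(n+1) a_{n+2} + (n+1) a_{n+1} + 3 a_n = 0.
Thus a_{n+2} = [-(n+1) a_{n+1} - 3 a_n] / ((n+1)(n+2)).

Check with a_0 = 1, a_1 = -2 (apply the recurrence for n = 0, 1, 2, 3): a_0 = 1, a_1 = -2, a_2 = -1/2, a_3 = 7/6, a_4 = -1/6, a_5 = -17/120.

a_(n+2) = [-(n+1) a_(n+1) - 3 a_n] / ((n+1)(n+2)); check: a_0 = 1, a_1 = -2, a_2 = -1/2, a_3 = 7/6, a_4 = -1/6, a_5 = -17/120


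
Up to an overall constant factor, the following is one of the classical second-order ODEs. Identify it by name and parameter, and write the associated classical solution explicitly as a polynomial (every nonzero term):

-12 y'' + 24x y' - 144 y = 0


All three coefficients share the factor -12; dividing through by -12 gives  y'' - 2x y' + 12 y = 0.
This matches the Hermite equation y'' - 2x y' + 2n y = 0 with 2n = 12, so n = 6; the polynomial solution is H_6(x).
With y = sum_k a_k x^k, matching x^k gives (k+2)(k+1) a_{k+2} = 2(k - n) a_k = 2(k - 6) a_k. The right side vanishes at k = 6, so the series with the parity of 6 terminates at degree 6.
Standard normalization: leading coefficient of H_n is 2^n, so a_6 = 2^6 = 64. Work downward with a_k = (k+1)(k+2) a_{k+2} / (2(k - n)):
  a_4 = (5)(6)(64) / (2(4 - 6)) = 1920/(-4) = -480
  a_2 = (3)(4)(-480) / (2(2 - 6)) = -5760/(-8) = 720
  a_0 = (1)(2)(720) / (2(0 - 6)) = 1440/(-12) = -120
Hence H_6(x) = 64 x^6 - 480 x^4 + 720 x^2 - 120.

H_6(x); series = 64 x^6 - 480 x^4 + 720 x^2 - 120


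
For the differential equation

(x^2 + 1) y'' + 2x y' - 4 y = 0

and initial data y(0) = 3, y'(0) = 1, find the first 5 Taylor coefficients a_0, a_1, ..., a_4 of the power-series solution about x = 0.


Ansatz: y(x) = sum_{n>=0} a_n x^n, so y'(x) = sum_{n>=1} n a_n x^(n-1) and y''(x) = sum_{n>=2} n(n-1) a_n x^(n-2).
Substitute into P(x) y'' + Q(x) y' + R(x) y = 0 with P(x) = x^2 + 1, Q(x) = 2x, R(x) = -4, and match powers of x.
Initial conditions: a_0 = 3, a_1 = 1.
Setting the coefficient of each power of x to zero and solving order by order (substituting the coefficients already found):
  x^0: 2 a_2 - 4 a_0 = 0  ->  2 a_2 = 4 a_0 = 12  ->  a_2 = 6
  x^1: 6 a_3 - 2 a_1 = 0  ->  6 a_3 = 2 a_1 = 2  ->  a_3 = 1/3
  x^2: 12 a_4 + 2 a_2 = 0  ->  12 a_4 = -2 a_2 = -12  ->  a_4 = -1
Truncated series: y(x) = 3 + x + 6 x^2 + (1/3) x^3 - x^4 + O(x^5).

a_0 = 3; a_1 = 1; a_2 = 6; a_3 = 1/3; a_4 = -1


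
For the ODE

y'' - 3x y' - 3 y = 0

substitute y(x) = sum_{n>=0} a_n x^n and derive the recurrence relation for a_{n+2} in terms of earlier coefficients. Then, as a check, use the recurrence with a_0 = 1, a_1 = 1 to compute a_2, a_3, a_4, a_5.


Substitute y = sum_n a_n x^n.
y''(x) has coefficient (n+2)(n+1) a_{n+2} at x^n;
-3 x y'(x) has coefficient -3 n a_n at x^n (shift);
-3 y(x) has coefficient -3 a_n at x^n.
Matching x^n: (n+2)(n+1) a_{n+2} + (-3n - 3) a_n = 0.
Thus a_{n+2} = (3n + 3) / ((n+1)(n+2)) * a_n.

Check with a_0 = 1, a_1 = 1 (apply the recurrence for n = 0, 1, 2, 3): a_0 = 1, a_1 = 1, a_2 = 3/2, a_3 = 1, a_4 = 9/8, a_5 = 3/5.

a_(n+2) = (3n + 3) / ((n+1)(n+2)) * a_n; check: a_0 = 1, a_1 = 1, a_2 = 3/2, a_3 = 1, a_4 = 9/8, a_5 = 3/5


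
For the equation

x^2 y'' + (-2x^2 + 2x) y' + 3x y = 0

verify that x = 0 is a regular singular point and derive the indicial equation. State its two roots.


Divide by x^2 to reach normal form y'' + P_1(x) y' + P_2(x) y = 0 with P_1(x) = -2 + 2/x and P_2(x) = 3/x.
x = 0 is a singular point because the y'-coefficient -2 + 2/x has a pole at x = 0 and the y-coefficient 3/x has a pole at x = 0.
It is a regular singular point because x P_1(x) = p(x) = 2 - 2x and x^2 P_2(x) = q(x) = 3x are polynomials, hence analytic at x = 0.
p(0) = 2,  q(0) = 0.
Indicial equation: r(r-1) + p(0) r + q(0) = 0, i.e. r^2 + (p(0) - 1) r + q(0) = 0, i.e. r^2 + 1 r = 0.
Discriminant: (1)^2 - 4(0) = 1, so r = (-1 ± 1)/2.
Solving: r_1 = 0, r_2 = -1.

indicial: r^2 + 1 r = 0; roots r_1 = 0, r_2 = -1


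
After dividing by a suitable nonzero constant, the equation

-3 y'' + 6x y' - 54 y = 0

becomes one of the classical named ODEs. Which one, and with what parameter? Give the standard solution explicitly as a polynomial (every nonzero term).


All three coefficients share the factor -3; dividing through by -3 gives  y'' - 2x y' + 18 y = 0.
This matches the Hermite equation y'' - 2x y' + 2n y = 0 with 2n = 18, so n = 9; the polynomial solution is H_9(x).
With y = sum_k a_k x^k, matching x^k gives (k+2)(k+1) a_{k+2} = 2(k - n) a_k = 2(k - 9) a_k. The right side vanishes at k = 9, so the series with the parity of 9 terminates at degree 9.
Standard normalization: leading coefficient of H_n is 2^n, so a_9 = 2^9 = 512. Work downward with a_k = (k+1)(k+2) a_{k+2} / (2(k - n)):
  a_7 = (8)(9)(512) / (2(7 - 9)) = 36864/(-4) = -9216
  a_5 = (6)(7)(-9216) / (2(5 - 9)) = -387072/(-8) = 48384
  a_3 = (4)(5)(48384) / (2(3 - 9)) = 967680/(-12) = -80640
  a_1 = (2)(3)(-80640) / (2(1 - 9)) = -483840/(-16) = 30240
Hence H_9(x) = 512 x^9 - 9216 x^7 + 48384 x^5 - 80640 x^3 + 30240 x.

H_9(x); series = 512 x^9 - 9216 x^7 + 48384 x^5 - 80640 x^3 + 30240 x


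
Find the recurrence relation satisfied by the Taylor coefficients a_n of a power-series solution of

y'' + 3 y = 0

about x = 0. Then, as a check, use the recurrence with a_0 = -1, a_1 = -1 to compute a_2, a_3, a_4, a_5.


Substitute y = sum_n a_n x^n into y'' + (const) y = 0.
y''(x) = sum_{n>=0} (n+2)(n+1) a_{n+2} x^n.
The ODE becomes sum_n [(n+2)(n+1) a_{n+2} + 3 a_n] x^n = 0.
Setting each coefficient to zero gives the recurrence:
  (n+2)(n+1) a_{n+2} + 3 a_n = 0,
  a_{n+2} = -3 / ((n+1)(n+2)) a_n.

Check with a_0 = -1, a_1 = -1 (apply the recurrence for n = 0, 1, 2, 3): a_0 = -1, a_1 = -1, a_2 = 3/2, a_3 = 1/2, a_4 = -3/8, a_5 = -3/40.

a_{n+2} = -3/((n+1)(n+2)) * a_n; check: a_0 = -1, a_1 = -1, a_2 = 3/2, a_3 = 1/2, a_4 = -3/8, a_5 = -3/40


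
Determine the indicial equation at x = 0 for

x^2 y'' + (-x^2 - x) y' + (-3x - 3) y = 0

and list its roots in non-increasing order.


Divide by x^2 to reach normal form y'' + P_1(x) y' + P_2(x) y = 0 with P_1(x) = -1 - 1/x and P_2(x) = -3/x - 3/x^2.
x = 0 is a singular point because the y'-coefficient -1 - 1/x has a pole at x = 0 and the y-coefficient -3/x - 3/x^2 has a pole at x = 0.
It is a regular singular point because x P_1(x) = p(x) = -x - 1 and x^2 P_2(x) = q(x) = -3x - 3 are polynomials, hence analytic at x = 0.
p(0) = -1,  q(0) = -3.
Indicial equation: r(r-1) + p(0) r + q(0) = 0, i.e. r^2 + (p(0) - 1) r + q(0) = 0, i.e. r^2 - 2 r - 3 = 0.
Discriminant: (-2)^2 - 4(-3) = 16, so r = (2 ± 4)/2.
Solving: r_1 = 3, r_2 = -1.

indicial: r^2 - 2 r - 3 = 0; roots r_1 = 3, r_2 = -1


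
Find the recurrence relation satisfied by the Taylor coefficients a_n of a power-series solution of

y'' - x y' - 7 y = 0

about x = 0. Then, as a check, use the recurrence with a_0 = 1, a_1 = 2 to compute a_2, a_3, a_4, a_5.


Substitute y = sum_n a_n x^n.
y''(x) has coefficient (n+2)(n+1) a_{n+2} at x^n;
-x y'(x) has coefficient -n a_n at x^n (shift);
-7 y(x) has coefficient -7 a_n at x^n.
Matching x^n: (n+2)(n+1) a_{n+2} + (-n - 7) a_n = 0.
Thus a_{n+2} = (n + 7) / ((n+1)(n+2)) * a_n.

Check with a_0 = 1, a_1 = 2 (apply the recurrence for n = 0, 1, 2, 3): a_0 = 1, a_1 = 2, a_2 = 7/2, a_3 = 8/3, a_4 = 21/8, a_5 = 4/3.

a_(n+2) = (n + 7) / ((n+1)(n+2)) * a_n; check: a_0 = 1, a_1 = 2, a_2 = 7/2, a_3 = 8/3, a_4 = 21/8, a_5 = 4/3


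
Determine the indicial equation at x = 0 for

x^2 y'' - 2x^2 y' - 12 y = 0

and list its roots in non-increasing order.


Divide by x^2 to reach normal form y'' + P_1(x) y' + P_2(x) y = 0 with P_1(x) = -2 and P_2(x) = -12/x^2.
x = 0 is a singular point because the y-coefficient -12/x^2 has a pole at x = 0.
It is a regular singular point because x P_1(x) = p(x) = -2x and x^2 P_2(x) = q(x) = -12 are polynomials, hence analytic at x = 0.
p(0) = 0,  q(0) = -12.
Indicial equation: r(r-1) + p(0) r + q(0) = 0, i.e. r^2 + (p(0) - 1) r + q(0) = 0, i.e. r^2 - 1 r - 12 = 0.
Discriminant: (-1)^2 - 4(-12) = 49, so r = (1 ± 7)/2.
Solving: r_1 = 4, r_2 = -3.

indicial: r^2 - 1 r - 12 = 0; roots r_1 = 4, r_2 = -3


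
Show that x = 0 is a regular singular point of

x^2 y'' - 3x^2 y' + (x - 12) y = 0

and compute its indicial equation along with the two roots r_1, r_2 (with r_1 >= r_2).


Divide by x^2 to reach normal form y'' + P_1(x) y' + P_2(x) y = 0 with P_1(x) = -3 and P_2(x) = 1/x - 12/x^2.
x = 0 is a singular point because the y-coefficient 1/x - 12/x^2 has a pole at x = 0.
It is a regular singular point because x P_1(x) = p(x) = -3x and x^2 P_2(x) = q(x) = x - 12 are polynomials, hence analytic at x = 0.
p(0) = 0,  q(0) = -12.
Indicial equation: r(r-1) + p(0) r + q(0) = 0, i.e. r^2 + (p(0) - 1) r + q(0) = 0, i.e. r^2 - 1 r - 12 = 0.
Discriminant: (-1)^2 - 4(-12) = 49, so r = (1 ± 7)/2.
Solving: r_1 = 4, r_2 = -3.

indicial: r^2 - 1 r - 12 = 0; roots r_1 = 4, r_2 = -3


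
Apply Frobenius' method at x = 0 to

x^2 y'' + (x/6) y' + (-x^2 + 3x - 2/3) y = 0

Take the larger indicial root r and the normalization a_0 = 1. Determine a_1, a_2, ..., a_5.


Write in Frobenius form y'' + (p(x)/x) y' + (q(x)/x^2) y = 0:
  p(x) = 1/6,  q(x) = -x^2 + 3x - 2/3.
Indicial equation: r(r-1) + (1/6) r + (-2/3) = 0 -> roots r_1 = 4/3, r_2 = -1/2.
Take r = r_1 = 4/3. Let y(x) = x^r sum_{n>=0} a_n x^n with a_0 = 1.
Substitute y = x^r sum a_n x^n and match x^{r+n}. The recurrence is
  D(n) a_n + 3 a_{n-1} - 1 a_{n-2} = 0,  where D(n) = (r+n)(r+n-1) + (1/6)(r+n) + (-2/3).
  a_n = [-3 a_{n-1} + 1 a_{n-2}] / D(n).
Since the indicial polynomial factors as (r - r_1)(r - r_2), D(n) = (r_1 + n - r_1)(r_1 + n - r_2) = n(n + 11/6).
Evaluating step by step (a_0 = 1):
  n = 1: D(1) = 1(1 + 11/6) = 17/6; numerator = -3(1) = -3; a_1 = (-3)/(17/6) = -18/17
  n = 2: D(2) = 2(2 + 11/6) = 23/3; numerator = -3(-18/17) + 1(1) = 71/17; a_2 = (71/17)/(23/3) = 213/391
  n = 3: D(3) = 3(3 + 11/6) = 29/2; numerator = -3(213/391) + 1(-18/17) = -1053/391; a_3 = (-1053/391)/(29/2) = -2106/11339
  n = 4: D(4) = 4(4 + 11/6) = 70/3; numerator = -3(-2106/11339) + 1(213/391) = 735/667; a_4 = (735/667)/(70/3) = 63/1334
  n = 5: D(5) = 5(5 + 11/6) = 205/6; numerator = -3(63/1334) + 1(-2106/11339) = -7425/22678; a_5 = (-7425/22678)/(205/6) = -4455/464899

r = 4/3; a_0 = 1; a_1 = -18/17; a_2 = 213/391; a_3 = -2106/11339; a_4 = 63/1334; a_5 = -4455/464899


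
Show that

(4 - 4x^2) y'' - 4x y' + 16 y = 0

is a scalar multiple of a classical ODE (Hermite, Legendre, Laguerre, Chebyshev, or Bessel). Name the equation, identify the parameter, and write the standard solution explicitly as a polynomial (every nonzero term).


All three coefficients share the factor 4; dividing through by 4 gives  (1 - x^2) y'' - x y' + 4 y = 0.
This matches the Chebyshev equation (1 - x^2) y'' - x y' + n^2 y = 0 (note the -x y' term, not -2x y') with n^2 = 4, so n = 2; the polynomial solution is T_2(x).
With y = sum_k a_k x^k, matching x^k gives (k+2)(k+1) a_{k+2} = (k^2 - n^2) a_k = (k - 2)(k + 2) a_k. The right side vanishes at k = 2, so the series with the parity of 2 terminates at degree 2.
Standard normalization: leading coefficient of T_n is 2^(n-1), so a_2 = 2^1 = 2. Work downward with a_k = (k+1)(k+2) a_{k+2} / ((k - 2)(k + 2)):
  a_0 = (1)(2)(2) / ((0 - 2)(0 + 2)) = 4/(-4) = -1
Hence T_2(x) = 2 x^2 - 1.

T_2(x); series = 2 x^2 - 1


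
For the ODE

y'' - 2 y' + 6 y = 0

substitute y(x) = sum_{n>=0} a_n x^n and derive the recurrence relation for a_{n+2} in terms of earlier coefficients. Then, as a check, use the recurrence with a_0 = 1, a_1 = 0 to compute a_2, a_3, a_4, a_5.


Substitute y = sum_n a_n x^n.
y''(x) has coefficient (n+2)(n+1) a_{n+2} at x^n;
-2 y'(x) has coefficient -2 (n+1) a_{n+1} at x^n;
6 y(x) has coefficient 6 a_n at x^n.
Matching x^n: (n+2)(n+1) a_{n+2} - 2 (n+1) a_{n+1} + 6 a_n = 0.
Thus a_{n+2} = [2 (n+1) a_{n+1} - 6 a_n] / ((n+1)(n+2)).

Check with a_0 = 1, a_1 = 0 (apply the recurrence for n = 0, 1, 2, 3): a_0 = 1, a_1 = 0, a_2 = -3, a_3 = -2, a_4 = 1/2, a_5 = 4/5.

a_(n+2) = [2 (n+1) a_(n+1) - 6 a_n] / ((n+1)(n+2)); check: a_0 = 1, a_1 = 0, a_2 = -3, a_3 = -2, a_4 = 1/2, a_5 = 4/5


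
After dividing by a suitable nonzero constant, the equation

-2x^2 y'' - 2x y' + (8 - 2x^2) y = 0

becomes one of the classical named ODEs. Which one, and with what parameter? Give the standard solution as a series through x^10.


All three coefficients share the factor -2; dividing through by -2 gives  x^2 y'' + x y' + (x^2 - 4) y = 0.
This matches the Bessel equation x^2 y'' + x y' + (x^2 - nu^2) y = 0 with nu^2 = 4, so nu = 2; the solution bounded at x = 0 is J_2(x).
Frobenius at x = 0: indicial roots ±nu; for r = nu the recurrence k(k + 2nu) c_k = -c_{k-2} gives the standard series J_nu(x) = sum_{k>=0} (-1)^k / (k! (k+nu)!) (x/2)^(2k+nu). Evaluate the first 5 terms:
  k = 0: (-1)^0 / (0! * 2! * 2^2) x^2 = 1/(1*2*4) x^2 = (1/8) x^2
  k = 1: (-1)^1 / (1! * 3! * 2^4) x^4 = -1/(1*6*16) x^4 = (-1/96) x^4
  k = 2: (-1)^2 / (2! * 4! * 2^6) x^6 = 1/(2*24*64) x^6 = (1/3072) x^6
  k = 3: (-1)^3 / (3! * 5! * 2^8) x^8 = -1/(6*120*256) x^8 = (-1/184320) x^8
  k = 4: (-1)^4 / (4! * 6! * 2^10) x^10 = 1/(24*720*1024) x^10 = (1/17694720) x^10
Hence J_2(x) = x^10/17694720 - x^8/184320 + x^6/3072 - x^4/96 + x^2/8 + ....

J_2(x); series = x^10/17694720 - x^8/184320 + x^6/3072 - x^4/96 + x^2/8


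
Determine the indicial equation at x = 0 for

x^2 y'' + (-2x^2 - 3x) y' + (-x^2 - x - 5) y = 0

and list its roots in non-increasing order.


Divide by x^2 to reach normal form y'' + P_1(x) y' + P_2(x) y = 0 with P_1(x) = -2 - 3/x and P_2(x) = -1 - 1/x - 5/x^2.
x = 0 is a singular point because the y'-coefficient -2 - 3/x has a pole at x = 0 and the y-coefficient -1 - 1/x - 5/x^2 has a pole at x = 0.
It is a regular singular point because x P_1(x) = p(x) = -2x - 3 and x^2 P_2(x) = q(x) = -x^2 - x - 5 are polynomials, hence analytic at x = 0.
p(0) = -3,  q(0) = -5.
Indicial equation: r(r-1) + p(0) r + q(0) = 0, i.e. r^2 + (p(0) - 1) r + q(0) = 0, i.e. r^2 - 4 r - 5 = 0.
Discriminant: (-4)^2 - 4(-5) = 36, so r = (4 ± 6)/2.
Solving: r_1 = 5, r_2 = -1.

indicial: r^2 - 4 r - 5 = 0; roots r_1 = 5, r_2 = -1
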